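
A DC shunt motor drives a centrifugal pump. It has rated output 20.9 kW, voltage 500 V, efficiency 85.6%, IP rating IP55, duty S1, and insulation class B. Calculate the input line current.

P_out = 20.9 kW = 20900 W
P_in = P_out / η = 20900 / 0.856 = 24416 W
I = P_in / V = 24416 / 500 = 48.8 A

48.8 A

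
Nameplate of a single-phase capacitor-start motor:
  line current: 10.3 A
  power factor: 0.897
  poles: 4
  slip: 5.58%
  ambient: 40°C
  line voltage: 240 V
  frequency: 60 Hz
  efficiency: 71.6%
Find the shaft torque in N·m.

8.92 N·m

P_in = V·I·cosφ = 240 × 10.3 × 0.897 = 2217 W
P_out = η·P_in = 0.716 × 2217 = 1587 W
n_s = 120×60/4 = 1800 rpm; n = 1800×(1−0.0558) = 1700 rpm
ω = 2π×1700/60 = 178 rad/s
τ = P_out/ω = 1587/178 = 8.92 N·m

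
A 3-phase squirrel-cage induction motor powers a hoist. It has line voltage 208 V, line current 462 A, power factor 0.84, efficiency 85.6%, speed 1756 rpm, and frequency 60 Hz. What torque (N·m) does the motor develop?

P_in = √3·V·I·cosφ = 1.732 × 208 × 462 × 0.84 = 139808 W
P_out = η·P_in = 0.856 × 139808 = 119676 W
n = 1756 rpm
ω = 2π×1756/60 = 183.9 rad/s
τ = P_out/ω = 119676/183.9 = 651 N·m

651 N·m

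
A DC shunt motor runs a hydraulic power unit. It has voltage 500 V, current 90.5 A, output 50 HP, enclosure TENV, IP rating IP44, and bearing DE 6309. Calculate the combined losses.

7950 W

P_in = V·I = 500×90.5 = 45250 W
P_out = 50×746 = 37300 W
Losses = P_in − P_out = 45250 − 37300 = 7950 W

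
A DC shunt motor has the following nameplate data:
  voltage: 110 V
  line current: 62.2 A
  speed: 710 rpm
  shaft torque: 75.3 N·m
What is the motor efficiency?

81.8 %

ω = 2π × 710/60 = 74.35 rad/s; P_out = τω = 75.3 × 74.35 = 5599 W
P_in = V·I = 110 × 62.2 = 6842 W
η = P_out / P_in = 5599 / 6842 = 0.818 = 81.8%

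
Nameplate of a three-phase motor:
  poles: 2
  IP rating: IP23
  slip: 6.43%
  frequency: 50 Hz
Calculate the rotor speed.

2807 rpm

n_s = 120f/p = 120×50/2 = 3000 rpm
n = n_s(1 − s) = 3000 × (1 − 0.0643) = 2807 rpm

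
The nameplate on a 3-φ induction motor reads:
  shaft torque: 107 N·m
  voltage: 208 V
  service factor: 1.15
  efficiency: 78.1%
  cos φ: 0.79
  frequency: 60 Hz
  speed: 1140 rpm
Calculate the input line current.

ω = 2π×1140/60 = 119.4 rad/s; P_out = τω = 107 × 119.4 = 12776 W
P_in = P_out / η = 12776 / 0.781 = 16359 W
I_L = P_in / (√3·V_L·cosφ) = 16359 / (1.732 × 208 × 0.79) = 57.5 A

57.5 A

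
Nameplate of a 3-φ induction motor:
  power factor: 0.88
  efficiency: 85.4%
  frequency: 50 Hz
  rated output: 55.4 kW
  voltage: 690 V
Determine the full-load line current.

61.7 A

P_out = 55.4 kW = 55400 W
P_in = P_out / η = 55400 / 0.854 = 64871 W
I_L = P_in / (√3·V_L·cosφ) = 64871 / (1.732 × 690 × 0.88) = 61.7 A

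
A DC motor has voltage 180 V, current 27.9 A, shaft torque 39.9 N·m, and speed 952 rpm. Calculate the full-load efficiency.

79.2 %

ω = 2π × 952/60 = 99.69 rad/s; P_out = τω = 39.9 × 99.69 = 3978 W
P_in = V·I = 180 × 27.9 = 5022 W
η = P_out / P_in = 3978 / 5022 = 0.792 = 79.2%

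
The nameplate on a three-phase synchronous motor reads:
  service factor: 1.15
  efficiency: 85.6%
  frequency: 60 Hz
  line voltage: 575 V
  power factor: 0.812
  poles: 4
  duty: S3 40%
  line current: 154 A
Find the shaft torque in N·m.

566 N·m

P_in = √3·V·I·cosφ = 1.732 × 575 × 154 × 0.812 = 124535 W
P_out = η·P_in = 0.856 × 124535 = 106602 W
n = n_s = 120×60/4 = 1800 rpm (synchronous)
ω = 2π×1800/60 = 188.5 rad/s
τ = P_out/ω = 106602/188.5 = 566 N·m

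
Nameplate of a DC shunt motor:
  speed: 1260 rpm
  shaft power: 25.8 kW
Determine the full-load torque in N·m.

ω = 2π × 1260/60 = 131.9 rad/s
τ = P/ω = 25800/131.9 = 196 N·m

196 N·m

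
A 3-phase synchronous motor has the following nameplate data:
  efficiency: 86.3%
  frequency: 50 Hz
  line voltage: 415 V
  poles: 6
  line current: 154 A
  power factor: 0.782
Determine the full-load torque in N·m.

713 N·m

P_in = √3·V·I·cosφ = 1.732 × 415 × 154 × 0.782 = 86561 W
P_out = η·P_in = 0.863 × 86561 = 74702 W
n = n_s = 120×50/6 = 1000 rpm (synchronous)
ω = 2π×1000/60 = 104.7 rad/s
τ = P_out/ω = 74702/104.7 = 713 N·m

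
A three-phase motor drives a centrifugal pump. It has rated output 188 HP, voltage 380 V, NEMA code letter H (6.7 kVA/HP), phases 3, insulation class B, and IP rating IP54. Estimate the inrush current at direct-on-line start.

1910 A

S_LR = 6.7 × 188 = 1259.6 kVA
I_LR = S_LR/(√3·V_L) = 1259600/(1.732×380) = 1910 A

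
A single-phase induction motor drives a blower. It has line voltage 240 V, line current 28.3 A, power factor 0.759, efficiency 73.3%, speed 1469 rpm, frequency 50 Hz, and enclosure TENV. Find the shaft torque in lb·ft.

P_in = V·I·cosφ = 240 × 28.3 × 0.759 = 5155 W
P_out = η·P_in = 0.733 × 5155 = 3779 W
n = 1469 rpm
ω = 2π×1469/60 = 153.8 rad/s
τ = P_out/ω = 3779/153.8 = 24.57 N·m
In lb·ft: 24.57/1.356 = 18.1 lb·ft

18.1 lb·ft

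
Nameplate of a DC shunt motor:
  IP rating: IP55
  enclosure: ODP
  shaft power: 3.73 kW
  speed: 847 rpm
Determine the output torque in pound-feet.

ω = 2π × 847/60 = 88.7 rad/s
τ = P/ω = 3730/88.7 = 42.05 N·m
In lb·ft: 42.05/1.356 = 31 lb·ft

31 lb·ft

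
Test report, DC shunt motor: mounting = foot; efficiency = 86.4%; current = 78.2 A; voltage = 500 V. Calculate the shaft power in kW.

P_in = V·I = 500 × 78.2 = 39100 W
P_out = η·P_in = 0.864 × 39100 = 33782 W

33.8 kW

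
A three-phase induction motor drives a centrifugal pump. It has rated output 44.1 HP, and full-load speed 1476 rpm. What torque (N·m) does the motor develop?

213 N·m

P_out = 44.1 × 746 = 32899 W
ω = 2π × 1476/60 = 154.6 rad/s
τ = P_out/ω = 32899/154.6 = 213 N·m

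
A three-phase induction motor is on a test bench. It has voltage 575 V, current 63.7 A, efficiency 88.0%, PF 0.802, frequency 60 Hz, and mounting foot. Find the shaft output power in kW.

P_in = √3·V·I·cosφ = 1.732 × 575 × 63.7 × 0.802 = 50878 W
P_out = η·P_in = 0.88 × 50878 = 44773 W

44.8 kW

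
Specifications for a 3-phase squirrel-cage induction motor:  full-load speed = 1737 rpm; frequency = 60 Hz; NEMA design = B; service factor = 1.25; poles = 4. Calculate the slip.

n_s = 120f/p = 120×60/4 = 1800 rpm
s = (n_s − n)/n_s = (1800 − 1737)/1800 = 0.0350

3.5 %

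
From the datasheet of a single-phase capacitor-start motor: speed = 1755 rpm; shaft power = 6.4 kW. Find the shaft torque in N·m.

34.8 N·m

ω = 2π × 1755/60 = 183.8 rad/s
τ = P/ω = 6400/183.8 = 34.8 N·m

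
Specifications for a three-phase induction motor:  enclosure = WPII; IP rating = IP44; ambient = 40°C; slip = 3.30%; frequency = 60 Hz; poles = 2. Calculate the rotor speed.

n_s = 120f/p = 120×60/2 = 3600 rpm
n = n_s(1 − s) = 3600 × (1 − 0.033) = 3481 rpm

3481 rpm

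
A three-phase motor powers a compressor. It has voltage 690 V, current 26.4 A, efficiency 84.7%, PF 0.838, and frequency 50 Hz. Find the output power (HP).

P_in = √3·V·I·cosφ = 1.732 × 690 × 26.4 × 0.838 = 26439 W
P_out = η·P_in = 0.847 × 26439 = 22394 W
= 22394/746 = 30 HP

30 HP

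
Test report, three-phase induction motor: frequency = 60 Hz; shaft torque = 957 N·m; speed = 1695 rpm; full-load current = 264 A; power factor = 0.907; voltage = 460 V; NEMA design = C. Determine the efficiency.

89.0 %

ω = 2π × 1695/60 = 177.5 rad/s; P_out = τω = 957 × 177.5 = 169868 W
P_in = √3·V_L·I_L·cosφ = 1.732 × 460 × 264 × 0.907 = 190773 W
η = P_out / P_in = 169868 / 190773 = 0.890 = 89.0%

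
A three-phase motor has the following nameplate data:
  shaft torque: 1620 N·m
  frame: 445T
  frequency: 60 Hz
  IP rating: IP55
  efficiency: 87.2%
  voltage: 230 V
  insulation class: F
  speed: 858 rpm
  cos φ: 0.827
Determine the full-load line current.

ω = 2π×858/60 = 89.85 rad/s; P_out = τω = 1620 × 89.85 = 145557 W
P_in = P_out / η = 145557 / 0.872 = 166923 W
I_L = P_in / (√3·V_L·cosφ) = 166923 / (1.732 × 230 × 0.827) = 507 A

507 A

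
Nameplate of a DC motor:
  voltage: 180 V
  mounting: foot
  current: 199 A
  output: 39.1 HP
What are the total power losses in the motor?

P_in = V·I = 180×199 = 35820 W
P_out = 39.1×746 = 29169 W
Losses = P_in − P_out = 35820 − 29169 = 6651 W

6.65 kW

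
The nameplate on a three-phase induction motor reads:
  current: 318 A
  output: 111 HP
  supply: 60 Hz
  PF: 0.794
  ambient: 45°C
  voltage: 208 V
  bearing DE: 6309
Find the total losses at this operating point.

8160 W

P_in = √3·V·I·cosφ = 1.732×208×318×0.794 = 90962 W
P_out = 111×746 = 82806 W
Losses = P_in − P_out = 90962 − 82806 = 8156 W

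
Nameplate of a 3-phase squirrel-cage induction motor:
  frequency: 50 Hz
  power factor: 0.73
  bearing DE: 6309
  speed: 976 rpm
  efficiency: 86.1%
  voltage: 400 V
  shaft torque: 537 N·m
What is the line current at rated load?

ω = 2π×976/60 = 102.2 rad/s; P_out = τω = 537 × 102.2 = 54881 W
P_in = P_out / η = 54881 / 0.861 = 63741 W
I_L = P_in / (√3·V_L·cosφ) = 63741 / (1.732 × 400 × 0.73) = 126 A

126 A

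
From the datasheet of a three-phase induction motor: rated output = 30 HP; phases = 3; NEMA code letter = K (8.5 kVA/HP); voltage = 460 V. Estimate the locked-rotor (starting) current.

S_LR = 8.5 × 30 = 255 kVA
I_LR = S_LR/(√3·V_L) = 255000/(1.732×460) = 320 A

320 A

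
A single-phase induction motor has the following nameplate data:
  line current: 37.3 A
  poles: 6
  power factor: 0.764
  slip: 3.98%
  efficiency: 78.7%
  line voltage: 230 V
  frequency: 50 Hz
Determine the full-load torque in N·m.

P_in = V·I·cosφ = 230 × 37.3 × 0.764 = 6554 W
P_out = η·P_in = 0.787 × 6554 = 5158 W
n_s = 120×50/6 = 1000 rpm; n = 1000×(1−0.0398) = 960 rpm
ω = 2π×960/60 = 100.5 rad/s
τ = P_out/ω = 5158/100.5 = 51.3 N·m

51.3 N·m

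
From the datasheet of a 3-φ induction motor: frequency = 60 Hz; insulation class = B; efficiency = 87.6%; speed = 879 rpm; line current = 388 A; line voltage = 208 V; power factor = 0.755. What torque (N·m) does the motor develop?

P_in = √3·V·I·cosφ = 1.732 × 208 × 388 × 0.755 = 105533 W
P_out = η·P_in = 0.876 × 105533 = 92447 W
n = 879 rpm
ω = 2π×879/60 = 92.05 rad/s
τ = P_out/ω = 92447/92.05 = 1000 N·m

1000 N·m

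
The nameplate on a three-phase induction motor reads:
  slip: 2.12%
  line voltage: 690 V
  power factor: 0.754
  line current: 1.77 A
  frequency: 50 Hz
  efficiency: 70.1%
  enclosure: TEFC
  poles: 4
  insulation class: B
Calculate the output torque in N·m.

P_in = √3·V·I·cosφ = 1.732 × 690 × 1.77 × 0.754 = 1595 W
P_out = η·P_in = 0.701 × 1595 = 1118 W
n_s = 120×50/4 = 1500 rpm; n = 1500×(1−0.0212) = 1468 rpm
ω = 2π×1468/60 = 153.7 rad/s
τ = P_out/ω = 1118/153.7 = 7.27 N·m

7.27 N·m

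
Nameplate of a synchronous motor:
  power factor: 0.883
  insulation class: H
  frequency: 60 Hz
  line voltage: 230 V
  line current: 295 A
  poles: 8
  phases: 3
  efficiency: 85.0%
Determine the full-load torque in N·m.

P_in = √3·V·I·cosφ = 1.732 × 230 × 295 × 0.883 = 103767 W
P_out = η·P_in = 0.85 × 103767 = 88202 W
n = n_s = 120×60/8 = 900 rpm (synchronous)
ω = 2π×900/60 = 94.25 rad/s
τ = P_out/ω = 88202/94.25 = 936 N·m

936 N·m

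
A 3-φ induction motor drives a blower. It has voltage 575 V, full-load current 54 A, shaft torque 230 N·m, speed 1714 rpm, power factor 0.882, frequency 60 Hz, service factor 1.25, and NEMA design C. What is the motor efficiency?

87.0 %

ω = 2π × 1714/60 = 179.5 rad/s; P_out = τω = 230 × 179.5 = 41285 W
P_in = √3·V_L·I_L·cosφ = 1.732 × 575 × 54 × 0.882 = 47433 W
η = P_out / P_in = 41285 / 47433 = 0.870 = 87.0%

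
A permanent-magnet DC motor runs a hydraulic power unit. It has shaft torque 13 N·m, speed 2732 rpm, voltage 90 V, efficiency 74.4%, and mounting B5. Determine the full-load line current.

ω = 2π×2732/60 = 286.1 rad/s; P_out = τω = 13 × 286.1 = 3719 W
P_in = P_out / η = 3719 / 0.744 = 4999 W
I = P_in / V = 4999 / 90 = 55.5 A

55.5 A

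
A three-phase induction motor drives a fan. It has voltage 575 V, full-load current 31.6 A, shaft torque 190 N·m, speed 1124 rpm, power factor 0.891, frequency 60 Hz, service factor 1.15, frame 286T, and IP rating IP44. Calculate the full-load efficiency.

ω = 2π × 1124/60 = 117.7 rad/s; P_out = τω = 190 × 117.7 = 22363 W
P_in = √3·V_L·I_L·cosφ = 1.732 × 575 × 31.6 × 0.891 = 28040 W
η = P_out / P_in = 22363 / 28040 = 0.798 = 79.8%

79.8 %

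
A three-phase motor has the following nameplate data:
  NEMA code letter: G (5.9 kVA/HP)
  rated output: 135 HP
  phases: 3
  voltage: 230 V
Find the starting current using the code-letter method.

2000 A

S_LR = 5.9 × 135 = 796.5 kVA
I_LR = S_LR/(√3·V_L) = 796500/(1.732×230) = 2000 A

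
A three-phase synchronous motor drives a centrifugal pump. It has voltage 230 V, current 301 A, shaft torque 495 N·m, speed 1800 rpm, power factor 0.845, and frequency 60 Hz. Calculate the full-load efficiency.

92.1 %

ω = 2π × 1800/60 = 188.5 rad/s; P_out = τω = 495 × 188.5 = 93308 W
P_in = √3·V_L·I_L·cosφ = 1.732 × 230 × 301 × 0.845 = 101321 W
η = P_out / P_in = 93308 / 101321 = 0.921 = 92.1%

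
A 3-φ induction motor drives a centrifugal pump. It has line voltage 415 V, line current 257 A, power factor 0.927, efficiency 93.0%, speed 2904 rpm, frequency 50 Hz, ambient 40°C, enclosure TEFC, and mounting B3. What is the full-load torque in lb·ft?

P_in = √3·V·I·cosφ = 1.732 × 415 × 257 × 0.927 = 171241 W
P_out = η·P_in = 0.93 × 171241 = 159254 W
n = 2904 rpm
ω = 2π×2904/60 = 304.1 rad/s
τ = P_out/ω = 159254/304.1 = 523.7 N·m
In lb·ft: 523.7/1.356 = 386 lb·ft

386 lb·ft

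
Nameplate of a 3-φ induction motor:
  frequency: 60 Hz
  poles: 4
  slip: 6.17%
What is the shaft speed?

n_s = 120f/p = 120×60/4 = 1800 rpm
n = n_s(1 − s) = 1800 × (1 − 0.0617) = 1689 rpm

1689 rpm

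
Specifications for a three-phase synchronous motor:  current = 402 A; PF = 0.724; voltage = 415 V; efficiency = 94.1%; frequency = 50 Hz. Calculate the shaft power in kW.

P_in = √3·V·I·cosφ = 1.732 × 415 × 402 × 0.724 = 209199 W
P_out = η·P_in = 0.941 × 209199 = 196856 W

197 kW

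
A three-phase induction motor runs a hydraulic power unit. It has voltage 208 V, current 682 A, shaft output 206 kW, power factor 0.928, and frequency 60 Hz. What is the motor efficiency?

P_out = 206 kW = 206000 W
P_in = √3·V_L·I_L·cosφ = 1.732 × 208 × 682 × 0.928 = 228005 W
η = P_out / P_in = 206000 / 228005 = 0.903 = 90.3%

90.3 %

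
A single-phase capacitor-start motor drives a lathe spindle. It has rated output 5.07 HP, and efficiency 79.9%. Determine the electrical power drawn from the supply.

4.73 kW

P_out = 5.07 × 746 = 3782 W
P_in = P_out/η = 3782/0.799 = 4733 W = 4.73 kW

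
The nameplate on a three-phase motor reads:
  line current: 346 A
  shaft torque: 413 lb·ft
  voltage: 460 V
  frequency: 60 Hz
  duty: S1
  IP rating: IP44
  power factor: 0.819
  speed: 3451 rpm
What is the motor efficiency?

89.6 %

τ = 413 lb·ft × 1.356 = 560 N·m
ω = 2π × 3451/60 = 361.4 rad/s; P_out = τω = 560 × 361.4 = 202384 W
P_in = √3·V_L·I_L·cosφ = 1.732 × 460 × 346 × 0.819 = 225770 W
η = P_out / P_in = 202384 / 225770 = 0.896 = 89.6%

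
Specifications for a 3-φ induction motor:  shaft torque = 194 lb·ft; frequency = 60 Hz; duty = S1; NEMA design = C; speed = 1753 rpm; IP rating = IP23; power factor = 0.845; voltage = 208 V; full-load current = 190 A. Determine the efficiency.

83.5 %

τ = 194 lb·ft × 1.356 = 263.1 N·m
ω = 2π × 1753/60 = 183.6 rad/s; P_out = τω = 263.1 × 183.6 = 48305 W
P_in = √3·V_L·I_L·cosφ = 1.732 × 208 × 190 × 0.845 = 57839 W
η = P_out / P_in = 48305 / 57839 = 0.835 = 83.5%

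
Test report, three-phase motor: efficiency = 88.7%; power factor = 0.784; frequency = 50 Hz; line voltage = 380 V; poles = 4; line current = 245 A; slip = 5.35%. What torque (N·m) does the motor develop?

754 N·m

P_in = √3·V·I·cosφ = 1.732 × 380 × 245 × 0.784 = 126419 W
P_out = η·P_in = 0.887 × 126419 = 112134 W
n_s = 120×50/4 = 1500 rpm; n = 1500×(1−0.0535) = 1420 rpm
ω = 2π×1420/60 = 148.7 rad/s
τ = P_out/ω = 112134/148.7 = 754 N·m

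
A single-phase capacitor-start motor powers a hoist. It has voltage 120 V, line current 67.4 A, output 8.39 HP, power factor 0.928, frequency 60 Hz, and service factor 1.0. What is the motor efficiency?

P_out = 8.39 × 746 = 6259 W
P_in = V·I·cosφ = 120 × 67.4 × 0.928 = 7506 W
η = P_out / P_in = 6259 / 7506 = 0.834 = 83.4%

83.4 %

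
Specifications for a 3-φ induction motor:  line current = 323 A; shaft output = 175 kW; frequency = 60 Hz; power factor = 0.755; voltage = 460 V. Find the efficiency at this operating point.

90.1 %

P_out = 175 kW = 175000 W
P_in = √3·V_L·I_L·cosφ = 1.732 × 460 × 323 × 0.755 = 194292 W
η = P_out / P_in = 175000 / 194292 = 0.901 = 90.1%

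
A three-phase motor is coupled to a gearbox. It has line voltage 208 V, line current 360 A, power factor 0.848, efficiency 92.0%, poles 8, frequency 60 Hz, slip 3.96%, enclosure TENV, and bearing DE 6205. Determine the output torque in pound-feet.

824 lb·ft

P_in = √3·V·I·cosφ = 1.732 × 208 × 360 × 0.848 = 109979 W
P_out = η·P_in = 0.92 × 109979 = 101181 W
n_s = 120×60/8 = 900 rpm; n = 900×(1−0.0396) = 864 rpm
ω = 2π×864/60 = 90.48 rad/s
τ = P_out/ω = 101181/90.48 = 1118 N·m
In lb·ft: 1118/1.356 = 824 lb·ft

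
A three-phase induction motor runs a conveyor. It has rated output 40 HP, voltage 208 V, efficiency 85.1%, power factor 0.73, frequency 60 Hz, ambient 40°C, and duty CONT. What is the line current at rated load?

P_out = 40 × 746 = 29840 W
P_in = P_out / η = 29840 / 0.851 = 35065 W
I_L = P_in / (√3·V_L·cosφ) = 35065 / (1.732 × 208 × 0.73) = 133 A

133 A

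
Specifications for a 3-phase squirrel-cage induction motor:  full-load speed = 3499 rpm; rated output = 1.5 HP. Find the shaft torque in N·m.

3.05 N·m

P_out = 1.5 × 746 = 1119 W
ω = 2π × 3499/60 = 366.4 rad/s
τ = P_out/ω = 1119/366.4 = 3.05 N·m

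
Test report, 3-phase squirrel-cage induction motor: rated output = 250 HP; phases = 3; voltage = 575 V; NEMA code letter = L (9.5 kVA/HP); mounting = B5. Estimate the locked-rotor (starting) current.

2380 A

S_LR = 9.5 × 250 = 2375 kVA
I_LR = S_LR/(√3·V_L) = 2375000/(1.732×575) = 2380 A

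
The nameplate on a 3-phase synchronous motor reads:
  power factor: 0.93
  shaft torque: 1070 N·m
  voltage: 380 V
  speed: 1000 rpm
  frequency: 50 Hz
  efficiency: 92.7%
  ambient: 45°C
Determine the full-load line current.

197 A

ω = 2π×1000/60 = 104.7 rad/s; P_out = τω = 1070 × 104.7 = 112029 W
P_in = P_out / η = 112029 / 0.927 = 120851 W
I_L = P_in / (√3·V_L·cosφ) = 120851 / (1.732 × 380 × 0.93) = 197 A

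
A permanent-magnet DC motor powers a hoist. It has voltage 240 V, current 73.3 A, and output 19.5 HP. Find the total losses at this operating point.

3.05 kW

P_in = V·I = 240×73.3 = 17592 W
P_out = 19.5×746 = 14547 W
Losses = P_in − P_out = 17592 − 14547 = 3045 W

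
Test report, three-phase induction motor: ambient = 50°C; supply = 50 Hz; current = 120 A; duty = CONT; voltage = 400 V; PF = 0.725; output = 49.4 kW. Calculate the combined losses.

P_in = √3·V·I·cosφ = 1.732×400×120×0.725 = 60274 W
P_out = 49400 W
Losses = P_in − P_out = 60274 − 49400 = 10874 W

10900 W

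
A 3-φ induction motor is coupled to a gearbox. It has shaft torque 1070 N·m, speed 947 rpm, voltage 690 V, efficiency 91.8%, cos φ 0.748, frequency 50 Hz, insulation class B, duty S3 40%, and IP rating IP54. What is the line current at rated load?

129 A

ω = 2π×947/60 = 99.17 rad/s; P_out = τω = 1070 × 99.17 = 106112 W
P_in = P_out / η = 106112 / 0.918 = 115590 W
I_L = P_in / (√3·V_L·cosφ) = 115590 / (1.732 × 690 × 0.748) = 129 A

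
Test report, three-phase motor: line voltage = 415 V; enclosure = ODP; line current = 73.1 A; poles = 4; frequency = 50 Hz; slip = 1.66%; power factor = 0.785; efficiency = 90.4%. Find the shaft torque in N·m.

P_in = √3·V·I·cosφ = 1.732 × 415 × 73.1 × 0.785 = 41246 W
P_out = η·P_in = 0.904 × 41246 = 37286 W
n_s = 120×50/4 = 1500 rpm; n = 1500×(1−0.0166) = 1475 rpm
ω = 2π×1475/60 = 154.5 rad/s
τ = P_out/ω = 37286/154.5 = 241 N·m

241 N·m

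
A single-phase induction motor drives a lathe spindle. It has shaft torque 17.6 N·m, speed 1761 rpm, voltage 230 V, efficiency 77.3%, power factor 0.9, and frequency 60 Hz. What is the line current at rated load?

20.3 A

ω = 2π×1761/60 = 184.4 rad/s; P_out = τω = 17.6 × 184.4 = 3245 W
P_in = P_out / η = 3245 / 0.773 = 4198 W
I = P_in / (V·cosφ) = 4198 / (230 × 0.9) = 20.3 A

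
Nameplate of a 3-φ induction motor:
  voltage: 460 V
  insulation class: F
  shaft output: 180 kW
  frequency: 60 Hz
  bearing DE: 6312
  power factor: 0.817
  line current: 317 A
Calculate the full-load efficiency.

87.2 %

P_out = 180 kW = 180000 W
P_in = √3·V_L·I_L·cosφ = 1.732 × 460 × 317 × 0.817 = 206342 W
η = P_out / P_in = 180000 / 206342 = 0.872 = 87.2%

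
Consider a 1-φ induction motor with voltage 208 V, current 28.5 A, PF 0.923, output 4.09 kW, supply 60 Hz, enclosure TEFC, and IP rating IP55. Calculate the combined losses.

P_in = V·I·cosφ = 208×28.5×0.923 = 5472 W
P_out = 4090 W
Losses = P_in − P_out = 5472 − 4090 = 1382 W

1380 W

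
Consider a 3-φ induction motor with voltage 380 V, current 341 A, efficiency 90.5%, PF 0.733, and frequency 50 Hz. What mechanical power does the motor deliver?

P_in = √3·V·I·cosφ = 1.732 × 380 × 341 × 0.733 = 164509 W
P_out = η·P_in = 0.905 × 164509 = 148881 W

149 kW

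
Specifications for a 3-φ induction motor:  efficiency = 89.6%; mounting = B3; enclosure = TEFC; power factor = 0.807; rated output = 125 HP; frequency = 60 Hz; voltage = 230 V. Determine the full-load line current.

P_out = 125 × 746 = 93250 W
P_in = P_out / η = 93250 / 0.896 = 104074 W
I_L = P_in / (√3·V_L·cosφ) = 104074 / (1.732 × 230 × 0.807) = 324 A

324 A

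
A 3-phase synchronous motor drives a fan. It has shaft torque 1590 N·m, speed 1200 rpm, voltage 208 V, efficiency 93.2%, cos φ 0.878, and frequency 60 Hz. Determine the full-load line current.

678 A

ω = 2π×1200/60 = 125.7 rad/s; P_out = τω = 1590 × 125.7 = 199863 W
P_in = P_out / η = 199863 / 0.932 = 214445 W
I_L = P_in / (√3·V_L·cosφ) = 214445 / (1.732 × 208 × 0.878) = 678 A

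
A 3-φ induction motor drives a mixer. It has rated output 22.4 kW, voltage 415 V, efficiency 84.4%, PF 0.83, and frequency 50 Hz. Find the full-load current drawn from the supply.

P_out = 22.4 kW = 22400 W
P_in = P_out / η = 22400 / 0.844 = 26540 W
I_L = P_in / (√3·V_L·cosφ) = 26540 / (1.732 × 415 × 0.83) = 44.5 A

44.5 A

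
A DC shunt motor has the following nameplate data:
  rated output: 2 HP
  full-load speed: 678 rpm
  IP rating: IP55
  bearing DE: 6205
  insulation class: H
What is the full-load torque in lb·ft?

P_out = 2 × 746 = 1492 W
ω = 2π × 678/60 = 71 rad/s
τ = P_out/ω = 1492/71 = 21.01 N·m
In lb·ft: 21.01/1.356 = 15.5 lb·ft

15.5 lb·ft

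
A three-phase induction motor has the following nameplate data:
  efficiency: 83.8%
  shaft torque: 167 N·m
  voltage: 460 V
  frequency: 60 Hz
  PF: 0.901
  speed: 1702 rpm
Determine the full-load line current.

ω = 2π×1702/60 = 178.2 rad/s; P_out = τω = 167 × 178.2 = 29759 W
P_in = P_out / η = 29759 / 0.838 = 35512 W
I_L = P_in / (√3·V_L·cosφ) = 35512 / (1.732 × 460 × 0.901) = 49.5 A

49.5 A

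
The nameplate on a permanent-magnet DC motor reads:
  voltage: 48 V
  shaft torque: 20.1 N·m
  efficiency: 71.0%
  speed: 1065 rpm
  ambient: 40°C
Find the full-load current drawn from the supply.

ω = 2π×1065/60 = 111.5 rad/s; P_out = τω = 20.1 × 111.5 = 2241 W
P_in = P_out / η = 2241 / 0.710 = 3156 W
I = P_in / V = 3156 / 48 = 65.8 A

65.8 A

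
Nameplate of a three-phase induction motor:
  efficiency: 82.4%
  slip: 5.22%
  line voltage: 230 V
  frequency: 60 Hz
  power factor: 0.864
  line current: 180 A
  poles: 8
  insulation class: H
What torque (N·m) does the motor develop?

571 N·m

P_in = √3·V·I·cosφ = 1.732 × 230 × 180 × 0.864 = 61953 W
P_out = η·P_in = 0.824 × 61953 = 51049 W
n_s = 120×60/8 = 900 rpm; n = 900×(1−0.0522) = 853 rpm
ω = 2π×853/60 = 89.33 rad/s
τ = P_out/ω = 51049/89.33 = 571 N·m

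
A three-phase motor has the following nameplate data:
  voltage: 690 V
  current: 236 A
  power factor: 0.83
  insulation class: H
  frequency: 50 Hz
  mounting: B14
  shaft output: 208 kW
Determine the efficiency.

P_out = 208 kW = 208000 W
P_in = √3·V_L·I_L·cosφ = 1.732 × 690 × 236 × 0.83 = 234092 W
η = P_out / P_in = 208000 / 234092 = 0.889 = 88.9%

88.9 %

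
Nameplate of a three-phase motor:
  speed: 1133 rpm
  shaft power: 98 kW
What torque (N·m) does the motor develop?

ω = 2π × 1133/60 = 118.6 rad/s
τ = P/ω = 98000/118.6 = 826 N·m

826 N·m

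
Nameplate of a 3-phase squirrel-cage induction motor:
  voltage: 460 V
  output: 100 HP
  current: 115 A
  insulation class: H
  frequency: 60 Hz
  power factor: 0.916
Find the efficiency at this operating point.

P_out = 100 × 746 = 74600 W
P_in = √3·V_L·I_L·cosφ = 1.732 × 460 × 115 × 0.916 = 83926 W
η = P_out / P_in = 74600 / 83926 = 0.889 = 88.9%

88.9 %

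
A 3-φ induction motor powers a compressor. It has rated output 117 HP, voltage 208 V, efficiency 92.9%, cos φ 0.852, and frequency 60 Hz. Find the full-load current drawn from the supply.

P_out = 117 × 746 = 87282 W
P_in = P_out / η = 87282 / 0.929 = 93953 W
I_L = P_in / (√3·V_L·cosφ) = 93953 / (1.732 × 208 × 0.852) = 306 A

306 A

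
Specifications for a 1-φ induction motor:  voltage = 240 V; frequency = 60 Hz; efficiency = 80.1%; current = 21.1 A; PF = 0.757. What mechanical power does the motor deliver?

P_in = V·I·cosφ = 240 × 21.1 × 0.757 = 3833 W
P_out = η·P_in = 0.801 × 3833 = 3070 W

3.07 kW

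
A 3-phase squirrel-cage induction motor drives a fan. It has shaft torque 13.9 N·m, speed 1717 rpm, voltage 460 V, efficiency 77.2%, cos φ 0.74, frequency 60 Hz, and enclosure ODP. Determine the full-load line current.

5.49 A

ω = 2π×1717/60 = 179.8 rad/s; P_out = τω = 13.9 × 179.8 = 2499 W
P_in = P_out / η = 2499 / 0.772 = 3237 W
I_L = P_in / (√3·V_L·cosφ) = 3237 / (1.732 × 460 × 0.74) = 5.49 A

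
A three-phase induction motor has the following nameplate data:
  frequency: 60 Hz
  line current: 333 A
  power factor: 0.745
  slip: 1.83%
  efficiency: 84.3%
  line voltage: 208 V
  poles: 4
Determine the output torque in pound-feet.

P_in = √3·V·I·cosφ = 1.732 × 208 × 333 × 0.745 = 89374 W
P_out = η·P_in = 0.843 × 89374 = 75342 W
n_s = 120×60/4 = 1800 rpm; n = 1800×(1−0.0183) = 1767 rpm
ω = 2π×1767/60 = 185 rad/s
τ = P_out/ω = 75342/185 = 407.3 N·m
In lb·ft: 407.3/1.356 = 300 lb·ft

300 lb·ft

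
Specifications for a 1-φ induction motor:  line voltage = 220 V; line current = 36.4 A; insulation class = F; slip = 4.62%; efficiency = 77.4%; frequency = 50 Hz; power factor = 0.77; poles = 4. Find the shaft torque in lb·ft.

P_in = V·I·cosφ = 220 × 36.4 × 0.77 = 6166 W
P_out = η·P_in = 0.774 × 6166 = 4772 W
n_s = 120×50/4 = 1500 rpm; n = 1500×(1−0.0462) = 1431 rpm
ω = 2π×1431/60 = 149.9 rad/s
τ = P_out/ω = 4772/149.9 = 31.83 N·m
In lb·ft: 31.83/1.356 = 23.5 lb·ft

23.5 lb·ft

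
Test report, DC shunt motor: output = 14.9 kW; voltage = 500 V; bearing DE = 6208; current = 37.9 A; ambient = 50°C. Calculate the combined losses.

4050 W

P_in = V·I = 500×37.9 = 18950 W
P_out = 14900 W
Losses = P_in − P_out = 18950 − 14900 = 4050 W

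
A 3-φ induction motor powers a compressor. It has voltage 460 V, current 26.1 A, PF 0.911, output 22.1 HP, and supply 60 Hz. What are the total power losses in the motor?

P_in = √3·V·I·cosφ = 1.732×460×26.1×0.911 = 18944 W
P_out = 22.1×746 = 16487 W
Losses = P_in − P_out = 18944 − 16487 = 2457 W

2460 W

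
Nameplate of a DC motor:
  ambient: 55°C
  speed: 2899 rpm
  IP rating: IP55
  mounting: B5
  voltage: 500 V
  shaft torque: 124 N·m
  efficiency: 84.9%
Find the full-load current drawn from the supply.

ω = 2π×2899/60 = 303.6 rad/s; P_out = τω = 124 × 303.6 = 37646 W
P_in = P_out / η = 37646 / 0.849 = 44342 W
I = P_in / V = 44342 / 500 = 88.7 A

88.7 A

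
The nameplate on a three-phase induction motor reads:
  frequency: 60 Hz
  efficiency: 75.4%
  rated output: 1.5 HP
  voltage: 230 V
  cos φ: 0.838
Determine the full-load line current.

P_out = 1.5 × 746 = 1119 W
P_in = P_out / η = 1119 / 0.754 = 1484 W
I_L = P_in / (√3·V_L·cosφ) = 1484 / (1.732 × 230 × 0.838) = 4.45 A

4.45 A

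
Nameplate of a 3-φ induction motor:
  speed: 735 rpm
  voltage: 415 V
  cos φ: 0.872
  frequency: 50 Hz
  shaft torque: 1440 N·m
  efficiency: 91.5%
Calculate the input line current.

193 A

ω = 2π×735/60 = 76.97 rad/s; P_out = τω = 1440 × 76.97 = 110837 W
P_in = P_out / η = 110837 / 0.915 = 121133 W
I_L = P_in / (√3·V_L·cosφ) = 121133 / (1.732 × 415 × 0.872) = 193 A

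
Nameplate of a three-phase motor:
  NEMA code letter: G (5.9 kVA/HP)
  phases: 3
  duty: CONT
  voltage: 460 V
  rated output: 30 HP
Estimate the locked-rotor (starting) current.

S_LR = 5.9 × 30 = 177 kVA
I_LR = S_LR/(√3·V_L) = 177000/(1.732×460) = 222 A

222 A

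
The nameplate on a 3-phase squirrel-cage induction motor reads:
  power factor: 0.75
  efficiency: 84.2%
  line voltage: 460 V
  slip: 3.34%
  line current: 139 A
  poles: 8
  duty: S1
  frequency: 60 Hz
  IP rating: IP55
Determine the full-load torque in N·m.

P_in = √3·V·I·cosφ = 1.732 × 460 × 139 × 0.75 = 83058 W
P_out = η·P_in = 0.842 × 83058 = 69935 W
n_s = 120×60/8 = 900 rpm; n = 900×(1−0.0334) = 870 rpm
ω = 2π×870/60 = 91.11 rad/s
τ = P_out/ω = 69935/91.11 = 768 N·m

768 N·m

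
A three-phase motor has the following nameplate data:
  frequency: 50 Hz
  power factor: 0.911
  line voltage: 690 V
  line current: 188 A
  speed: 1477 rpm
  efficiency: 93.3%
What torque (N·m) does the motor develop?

1230 N·m

P_in = √3·V·I·cosφ = 1.732 × 690 × 188 × 0.911 = 204679 W
P_out = η·P_in = 0.933 × 204679 = 190966 W
n = 1477 rpm
ω = 2π×1477/60 = 154.7 rad/s
τ = P_out/ω = 190966/154.7 = 1230 N·m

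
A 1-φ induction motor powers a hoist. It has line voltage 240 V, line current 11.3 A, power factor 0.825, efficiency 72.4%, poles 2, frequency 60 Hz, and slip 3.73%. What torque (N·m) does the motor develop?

P_in = V·I·cosφ = 240 × 11.3 × 0.825 = 2237 W
P_out = η·P_in = 0.724 × 2237 = 1620 W
n_s = 120×60/2 = 3600 rpm; n = 3600×(1−0.0373) = 3466 rpm
ω = 2π×3466/60 = 363 rad/s
τ = P_out/ω = 1620/363 = 4.46 N·m

4.46 N·m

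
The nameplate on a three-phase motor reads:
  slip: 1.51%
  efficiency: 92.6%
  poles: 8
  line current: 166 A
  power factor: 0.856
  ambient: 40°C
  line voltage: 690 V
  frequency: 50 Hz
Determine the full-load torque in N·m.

P_in = √3·V·I·cosφ = 1.732 × 690 × 166 × 0.856 = 169816 W
P_out = η·P_in = 0.926 × 169816 = 157250 W
n_s = 120×50/8 = 750 rpm; n = 750×(1−0.0151) = 739 rpm
ω = 2π×739/60 = 77.39 rad/s
τ = P_out/ω = 157250/77.39 = 2030 N·m

2030 N·m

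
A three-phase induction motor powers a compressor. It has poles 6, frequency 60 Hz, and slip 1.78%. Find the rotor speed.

1179 rpm

n_s = 120f/p = 120×60/6 = 1200 rpm
n = n_s(1 − s) = 1200 × (1 − 0.0178) = 1179 rpm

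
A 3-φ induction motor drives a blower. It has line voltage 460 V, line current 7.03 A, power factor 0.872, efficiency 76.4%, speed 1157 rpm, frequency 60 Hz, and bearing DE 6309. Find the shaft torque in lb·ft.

P_in = √3·V·I·cosφ = 1.732 × 460 × 7.03 × 0.872 = 4884 W
P_out = η·P_in = 0.764 × 4884 = 3731 W
n = 1157 rpm
ω = 2π×1157/60 = 121.2 rad/s
τ = P_out/ω = 3731/121.2 = 30.78 N·m
In lb·ft: 30.78/1.356 = 22.7 lb·ft

22.7 lb·ft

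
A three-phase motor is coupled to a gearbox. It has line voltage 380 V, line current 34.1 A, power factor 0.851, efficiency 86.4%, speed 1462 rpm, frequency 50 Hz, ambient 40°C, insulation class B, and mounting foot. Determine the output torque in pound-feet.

P_in = √3·V·I·cosφ = 1.732 × 380 × 34.1 × 0.851 = 19099 W
P_out = η·P_in = 0.864 × 19099 = 16502 W
n = 1462 rpm
ω = 2π×1462/60 = 153.1 rad/s
τ = P_out/ω = 16502/153.1 = 107.8 N·m
In lb·ft: 107.8/1.356 = 79.5 lb·ft

79.5 lb·ft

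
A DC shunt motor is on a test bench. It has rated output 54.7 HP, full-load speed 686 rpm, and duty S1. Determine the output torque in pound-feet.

P_out = 54.7 × 746 = 40806 W
ω = 2π × 686/60 = 71.84 rad/s
τ = P_out/ω = 40806/71.84 = 568 N·m
In lb·ft: 568/1.356 = 419 lb·ft

419 lb·ft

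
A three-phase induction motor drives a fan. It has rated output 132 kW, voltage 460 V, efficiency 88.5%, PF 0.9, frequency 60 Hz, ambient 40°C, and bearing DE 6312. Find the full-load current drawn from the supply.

208 A

P_out = 132 kW = 132000 W
P_in = P_out / η = 132000 / 0.885 = 149153 W
I_L = P_in / (√3·V_L·cosφ) = 149153 / (1.732 × 460 × 0.9) = 208 A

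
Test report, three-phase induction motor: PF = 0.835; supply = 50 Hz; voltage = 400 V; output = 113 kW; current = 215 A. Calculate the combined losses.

P_in = √3·V·I·cosφ = 1.732×400×215×0.835 = 124375 W
P_out = 113000 W
Losses = P_in − P_out = 124375 − 113000 = 11375 W

11400 W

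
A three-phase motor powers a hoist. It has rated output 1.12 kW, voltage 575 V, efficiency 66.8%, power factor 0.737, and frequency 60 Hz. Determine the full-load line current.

P_out = 1.12 kW = 1120 W
P_in = P_out / η = 1120 / 0.668 = 1677 W
I_L = P_in / (√3·V_L·cosφ) = 1677 / (1.732 × 575 × 0.737) = 2.28 A

2.28 A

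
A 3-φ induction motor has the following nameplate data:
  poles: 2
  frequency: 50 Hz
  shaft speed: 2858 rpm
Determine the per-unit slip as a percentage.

4.73 %

n_s = 120f/p = 120×50/2 = 3000 rpm
s = (n_s − n)/n_s = (3000 − 2858)/3000 = 0.0473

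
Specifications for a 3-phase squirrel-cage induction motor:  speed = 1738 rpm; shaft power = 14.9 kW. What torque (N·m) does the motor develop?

ω = 2π × 1738/60 = 182 rad/s
τ = P/ω = 14900/182 = 81.9 N·m

81.9 N·m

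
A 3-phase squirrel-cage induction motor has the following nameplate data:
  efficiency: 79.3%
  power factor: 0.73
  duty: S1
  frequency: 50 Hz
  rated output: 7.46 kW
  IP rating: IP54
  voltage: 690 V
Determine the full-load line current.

10.8 A

P_out = 7.46 kW = 7460 W
P_in = P_out / η = 7460 / 0.793 = 9407 W
I_L = P_in / (√3·V_L·cosφ) = 9407 / (1.732 × 690 × 0.73) = 10.8 A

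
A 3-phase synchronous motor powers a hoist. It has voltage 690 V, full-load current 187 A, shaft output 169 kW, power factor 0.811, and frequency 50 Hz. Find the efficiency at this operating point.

93.2 %

P_out = 169 kW = 169000 W
P_in = √3·V_L·I_L·cosφ = 1.732 × 690 × 187 × 0.811 = 181242 W
η = P_out / P_in = 169000 / 181242 = 0.932 = 93.2%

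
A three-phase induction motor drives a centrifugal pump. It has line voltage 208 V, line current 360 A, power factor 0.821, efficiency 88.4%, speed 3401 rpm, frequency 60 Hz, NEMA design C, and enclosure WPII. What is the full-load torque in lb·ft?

P_in = √3·V·I·cosφ = 1.732 × 208 × 360 × 0.821 = 106477 W
P_out = η·P_in = 0.884 × 106477 = 94126 W
n = 3401 rpm
ω = 2π×3401/60 = 356.2 rad/s
τ = P_out/ω = 94126/356.2 = 264.3 N·m
In lb·ft: 264.3/1.356 = 195 lb·ft

195 lb·ft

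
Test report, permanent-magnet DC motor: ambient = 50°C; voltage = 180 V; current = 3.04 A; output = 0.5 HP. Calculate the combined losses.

174 W

P_in = V·I = 180×3.04 = 547 W
P_out = 0.5×746 = 373 W
Losses = P_in − P_out = 547 − 373 = 174 W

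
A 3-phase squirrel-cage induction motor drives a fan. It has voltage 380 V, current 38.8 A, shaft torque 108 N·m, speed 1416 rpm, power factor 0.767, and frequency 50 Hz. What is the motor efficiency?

81.8 %

ω = 2π × 1416/60 = 148.3 rad/s; P_out = τω = 108 × 148.3 = 16016 W
P_in = √3·V_L·I_L·cosφ = 1.732 × 380 × 38.8 × 0.767 = 19587 W
η = P_out / P_in = 16016 / 19587 = 0.818 = 81.8%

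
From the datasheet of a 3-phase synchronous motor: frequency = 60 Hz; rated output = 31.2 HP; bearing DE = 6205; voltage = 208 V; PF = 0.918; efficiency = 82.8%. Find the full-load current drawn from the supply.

85 A

P_out = 31.2 × 746 = 23275 W
P_in = P_out / η = 23275 / 0.828 = 28110 W
I_L = P_in / (√3·V_L·cosφ) = 28110 / (1.732 × 208 × 0.918) = 85 A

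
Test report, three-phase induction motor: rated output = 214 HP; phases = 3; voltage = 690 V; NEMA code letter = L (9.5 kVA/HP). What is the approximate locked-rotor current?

1700 A

S_LR = 9.5 × 214 = 2033 kVA
I_LR = S_LR/(√3·V_L) = 2033000/(1.732×690) = 1700 A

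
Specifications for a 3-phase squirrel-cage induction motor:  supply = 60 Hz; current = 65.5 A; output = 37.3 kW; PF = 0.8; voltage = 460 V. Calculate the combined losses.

4.45 kW

P_in = √3·V·I·cosφ = 1.732×460×65.5×0.8 = 41748 W
P_out = 37300 W
Losses = P_in − P_out = 41748 − 37300 = 4448 W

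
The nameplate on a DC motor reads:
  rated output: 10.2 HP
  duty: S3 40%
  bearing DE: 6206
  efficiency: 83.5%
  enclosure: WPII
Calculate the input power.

9.11 kW

P_out = 10.2 × 746 = 7609 W
P_in = P_out/η = 7609/0.835 = 9113 W = 9.11 kW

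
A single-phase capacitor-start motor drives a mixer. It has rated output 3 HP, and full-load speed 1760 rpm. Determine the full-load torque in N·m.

P_out = 3 × 746 = 2238 W
ω = 2π × 1760/60 = 184.3 rad/s
τ = P_out/ω = 2238/184.3 = 12.1 N·m

12.1 N·m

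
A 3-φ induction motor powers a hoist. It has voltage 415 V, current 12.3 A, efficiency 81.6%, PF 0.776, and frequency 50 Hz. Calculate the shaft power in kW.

P_in = √3·V·I·cosφ = 1.732 × 415 × 12.3 × 0.776 = 6861 W
P_out = η·P_in = 0.816 × 6861 = 5599 W

5.6 kW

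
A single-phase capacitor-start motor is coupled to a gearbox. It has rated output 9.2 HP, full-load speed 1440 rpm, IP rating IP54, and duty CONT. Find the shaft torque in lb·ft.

33.6 lb·ft

P_out = 9.2 × 746 = 6863 W
ω = 2π × 1440/60 = 150.8 rad/s
τ = P_out/ω = 6863/150.8 = 45.51 N·m
In lb·ft: 45.51/1.356 = 33.6 lb·ft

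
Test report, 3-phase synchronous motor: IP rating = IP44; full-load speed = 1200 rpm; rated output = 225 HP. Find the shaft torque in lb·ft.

985 lb·ft

P_out = 225 × 746 = 167850 W
ω = 2π × 1200/60 = 125.7 rad/s
τ = P_out/ω = 167850/125.7 = 1335 N·m
In lb·ft: 1335/1.356 = 985 lb·ft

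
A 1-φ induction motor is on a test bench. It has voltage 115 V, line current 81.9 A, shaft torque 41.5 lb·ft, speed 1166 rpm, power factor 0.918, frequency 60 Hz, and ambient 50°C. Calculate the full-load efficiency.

79.5 %

τ = 41.5 lb·ft × 1.356 = 56.27 N·m
ω = 2π × 1166/60 = 122.1 rad/s; P_out = τω = 56.27 × 122.1 = 6871 W
P_in = V·I·cosφ = 115 × 81.9 × 0.918 = 8646 W
η = P_out / P_in = 6871 / 8646 = 0.795 = 79.5%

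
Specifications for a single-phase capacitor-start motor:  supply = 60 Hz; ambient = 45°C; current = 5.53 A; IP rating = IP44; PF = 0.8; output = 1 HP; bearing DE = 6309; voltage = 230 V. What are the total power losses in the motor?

272 W

P_in = V·I·cosφ = 230×5.53×0.8 = 1018 W
P_out = 1×746 = 746 W
Losses = P_in − P_out = 1018 − 746 = 272 W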